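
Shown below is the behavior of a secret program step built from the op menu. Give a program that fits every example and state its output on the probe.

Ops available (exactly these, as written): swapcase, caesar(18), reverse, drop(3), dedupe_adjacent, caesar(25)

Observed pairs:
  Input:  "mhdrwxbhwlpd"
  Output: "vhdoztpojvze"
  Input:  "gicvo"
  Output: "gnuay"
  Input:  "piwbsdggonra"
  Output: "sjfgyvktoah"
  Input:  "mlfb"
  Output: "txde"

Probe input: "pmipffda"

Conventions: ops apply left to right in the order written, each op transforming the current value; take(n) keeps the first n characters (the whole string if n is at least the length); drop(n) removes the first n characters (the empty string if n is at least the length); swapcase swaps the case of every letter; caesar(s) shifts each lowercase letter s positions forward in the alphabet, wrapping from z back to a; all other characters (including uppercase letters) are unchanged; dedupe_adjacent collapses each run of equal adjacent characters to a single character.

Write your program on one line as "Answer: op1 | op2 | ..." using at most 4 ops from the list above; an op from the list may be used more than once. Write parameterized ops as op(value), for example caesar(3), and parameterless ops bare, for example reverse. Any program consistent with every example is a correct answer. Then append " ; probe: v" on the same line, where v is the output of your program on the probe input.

reverse | caesar(18) | dedupe_adjacent ; probe: "svxhaeh"

Check, running the answer program on each example:
  "mhdrwxbhwlpd" -> "dplwhbxwrdhm" -> "vhdoztpojvze" -> "vhdoztpojvze"
  "gicvo" -> "ovcig" -> "gnuay" -> "gnuay"
  "piwbsdggonra" -> "arnoggdsbwip" -> "sjfgyyvktoah" -> "sjfgyvktoah"
  "mlfb" -> "bflm" -> "txde" -> "txde"
  probe: "pmipffda" -> "adffpimp" -> "svxxhaeh" -> "svxhaeh"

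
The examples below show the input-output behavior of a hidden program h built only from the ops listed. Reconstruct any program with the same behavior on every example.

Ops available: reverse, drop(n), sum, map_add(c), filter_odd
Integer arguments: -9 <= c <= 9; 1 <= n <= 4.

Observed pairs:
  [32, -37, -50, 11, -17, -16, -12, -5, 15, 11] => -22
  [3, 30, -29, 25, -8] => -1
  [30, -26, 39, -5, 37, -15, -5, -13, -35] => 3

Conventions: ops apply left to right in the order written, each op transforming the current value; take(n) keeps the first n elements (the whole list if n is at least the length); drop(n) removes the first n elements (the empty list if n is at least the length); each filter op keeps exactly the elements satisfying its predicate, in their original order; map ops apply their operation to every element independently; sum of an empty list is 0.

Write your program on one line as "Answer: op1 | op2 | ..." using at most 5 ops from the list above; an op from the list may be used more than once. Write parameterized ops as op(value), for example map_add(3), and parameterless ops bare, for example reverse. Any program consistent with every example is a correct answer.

reverse | filter_odd | reverse | sum

Check, running the answer program on each example:
  [32, -37, -50, 11, -17, -16, -12, -5, 15, 11] -> [11, 15, -5, -12, -16, -17, 11, -50, -37, 32] -> [11, 15, -5, -17, 11, -37] -> [-37, 11, -17, -5, 15, 11] -> -22
  [3, 30, -29, 25, -8] -> [-8, 25, -29, 30, 3] -> [25, -29, 3] -> [3, -29, 25] -> -1
  [30, -26, 39, -5, 37, -15, -5, -13, -35] -> [-35, -13, -5, -15, 37, -5, 39, -26, 30] -> [-35, -13, -5, -15, 37, -5, 39] -> [39, -5, 37, -15, -5, -13, -35] -> 3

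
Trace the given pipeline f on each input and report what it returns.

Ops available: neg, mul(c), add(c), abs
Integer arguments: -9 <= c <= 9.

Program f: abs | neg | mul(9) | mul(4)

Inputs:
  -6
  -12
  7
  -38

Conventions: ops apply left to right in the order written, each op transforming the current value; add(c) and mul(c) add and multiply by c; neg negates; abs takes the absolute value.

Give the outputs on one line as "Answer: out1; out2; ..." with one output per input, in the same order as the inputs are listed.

-216; -432; -252; -1368

Execution, op by op:
  -6 -> 6 -> -6 -> -54 -> -216
  -12 -> 12 -> -12 -> -108 -> -432
  7 -> 7 -> -7 -> -63 -> -252
  -38 -> 38 -> -38 -> -342 -> -1368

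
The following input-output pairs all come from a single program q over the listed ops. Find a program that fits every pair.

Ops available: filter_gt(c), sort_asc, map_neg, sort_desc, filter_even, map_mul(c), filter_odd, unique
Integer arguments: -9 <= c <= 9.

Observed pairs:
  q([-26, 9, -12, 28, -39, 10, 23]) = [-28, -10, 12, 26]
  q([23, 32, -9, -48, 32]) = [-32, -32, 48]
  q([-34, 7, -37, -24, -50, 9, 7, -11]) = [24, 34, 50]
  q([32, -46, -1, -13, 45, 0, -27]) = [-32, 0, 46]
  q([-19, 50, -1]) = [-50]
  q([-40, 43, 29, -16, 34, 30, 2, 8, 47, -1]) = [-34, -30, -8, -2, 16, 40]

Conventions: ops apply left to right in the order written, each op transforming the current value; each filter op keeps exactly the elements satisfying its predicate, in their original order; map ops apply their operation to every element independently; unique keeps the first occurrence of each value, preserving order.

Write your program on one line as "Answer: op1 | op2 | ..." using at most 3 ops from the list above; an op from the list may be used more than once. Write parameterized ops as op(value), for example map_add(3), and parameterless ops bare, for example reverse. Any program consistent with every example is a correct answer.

map_neg | sort_asc | filter_even

Check, running the answer program on each example:
  [-26, 9, -12, 28, -39, 10, 23] -> [26, -9, 12, -28, 39, -10, -23] -> [-28, -23, -10, -9, 12, 26, 39] -> [-28, -10, 12, 26]
  [23, 32, -9, -48, 32] -> [-23, -32, 9, 48, -32] -> [-32, -32, -23, 9, 48] -> [-32, -32, 48]
  [-34, 7, -37, -24, -50, 9, 7, -11] -> [34, -7, 37, 24, 50, -9, -7, 11] -> [-9, -7, -7, 11, 24, 34, 37, 50] -> [24, 34, 50]
  [32, -46, -1, -13, 45, 0, -27] -> [-32, 46, 1, 13, -45, 0, 27] -> [-45, -32, 0, 1, 13, 27, 46] -> [-32, 0, 46]
  [-19, 50, -1] -> [19, -50, 1] -> [-50, 1, 19] -> [-50]
  [-40, 43, 29, -16, 34, 30, 2, 8, 47, -1] -> [40, -43, -29, 16, -34, -30, -2, -8, -47, 1] -> [-47, -43, -34, -30, -29, -8, -2, 1, 16, 40] -> [-34, -30, -8, -2, 16, 40]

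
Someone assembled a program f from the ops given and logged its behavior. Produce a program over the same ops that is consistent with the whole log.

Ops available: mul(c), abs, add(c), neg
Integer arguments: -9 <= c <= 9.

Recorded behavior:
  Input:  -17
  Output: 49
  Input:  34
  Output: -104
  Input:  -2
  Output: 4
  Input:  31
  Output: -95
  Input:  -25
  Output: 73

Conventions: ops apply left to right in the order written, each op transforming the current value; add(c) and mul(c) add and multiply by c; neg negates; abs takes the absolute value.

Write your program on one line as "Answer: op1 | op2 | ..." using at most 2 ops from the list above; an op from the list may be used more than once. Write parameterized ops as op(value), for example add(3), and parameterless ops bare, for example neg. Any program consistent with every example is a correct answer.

mul(-3) | add(-2)

Check, running the answer program on each example:
  -17 -> 51 -> 49
  34 -> -102 -> -104
  -2 -> 6 -> 4
  31 -> -93 -> -95
  -25 -> 75 -> 73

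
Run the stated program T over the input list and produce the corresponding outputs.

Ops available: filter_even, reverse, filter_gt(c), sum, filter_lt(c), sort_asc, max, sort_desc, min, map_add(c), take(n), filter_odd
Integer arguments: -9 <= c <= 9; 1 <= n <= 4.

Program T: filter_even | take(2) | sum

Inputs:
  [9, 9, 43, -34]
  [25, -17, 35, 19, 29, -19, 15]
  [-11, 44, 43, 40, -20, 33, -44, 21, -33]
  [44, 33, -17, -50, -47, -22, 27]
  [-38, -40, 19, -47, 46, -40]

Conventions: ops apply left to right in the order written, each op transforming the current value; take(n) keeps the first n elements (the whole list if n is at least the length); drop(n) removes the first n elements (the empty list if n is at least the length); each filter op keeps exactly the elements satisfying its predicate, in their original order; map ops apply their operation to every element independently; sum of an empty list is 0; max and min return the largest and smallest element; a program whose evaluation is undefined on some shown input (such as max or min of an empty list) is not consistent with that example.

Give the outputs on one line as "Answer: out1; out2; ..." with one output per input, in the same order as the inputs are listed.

-34; 0; 84; -6; -78

Execution, op by op:
  [9, 9, 43, -34] -> [-34] -> [-34] -> -34
  [25, -17, 35, 19, 29, -19, 15] -> [] -> [] -> 0
  [-11, 44, 43, 40, -20, 33, -44, 21, -33] -> [44, 40, -20, -44] -> [44, 40] -> 84
  [44, 33, -17, -50, -47, -22, 27] -> [44, -50, -22] -> [44, -50] -> -6
  [-38, -40, 19, -47, 46, -40] -> [-38, -40, 46, -40] -> [-38, -40] -> -78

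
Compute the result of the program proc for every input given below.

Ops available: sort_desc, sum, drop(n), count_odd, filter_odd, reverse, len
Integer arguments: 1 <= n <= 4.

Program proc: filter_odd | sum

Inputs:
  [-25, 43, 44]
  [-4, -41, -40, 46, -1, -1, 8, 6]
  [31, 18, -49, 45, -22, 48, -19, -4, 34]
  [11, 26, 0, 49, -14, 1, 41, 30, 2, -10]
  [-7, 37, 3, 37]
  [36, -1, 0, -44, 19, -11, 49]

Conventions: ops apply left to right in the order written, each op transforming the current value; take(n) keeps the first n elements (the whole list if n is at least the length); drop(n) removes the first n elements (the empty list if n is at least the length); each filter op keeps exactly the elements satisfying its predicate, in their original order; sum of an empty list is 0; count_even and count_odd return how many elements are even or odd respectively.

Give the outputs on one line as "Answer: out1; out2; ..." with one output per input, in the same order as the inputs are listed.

Execution, op by op:
  [-25, 43, 44] -> [-25, 43] -> 18
  [-4, -41, -40, 46, -1, -1, 8, 6] -> [-41, -1, -1] -> -43
  [31, 18, -49, 45, -22, 48, -19, -4, 34] -> [31, -49, 45, -19] -> 8
  [11, 26, 0, 49, -14, 1, 41, 30, 2, -10] -> [11, 49, 1, 41] -> 102
  [-7, 37, 3, 37] -> [-7, 37, 3, 37] -> 70
  [36, -1, 0, -44, 19, -11, 49] -> [-1, 19, -11, 49] -> 56

18; -43; 8; 102; 70; 56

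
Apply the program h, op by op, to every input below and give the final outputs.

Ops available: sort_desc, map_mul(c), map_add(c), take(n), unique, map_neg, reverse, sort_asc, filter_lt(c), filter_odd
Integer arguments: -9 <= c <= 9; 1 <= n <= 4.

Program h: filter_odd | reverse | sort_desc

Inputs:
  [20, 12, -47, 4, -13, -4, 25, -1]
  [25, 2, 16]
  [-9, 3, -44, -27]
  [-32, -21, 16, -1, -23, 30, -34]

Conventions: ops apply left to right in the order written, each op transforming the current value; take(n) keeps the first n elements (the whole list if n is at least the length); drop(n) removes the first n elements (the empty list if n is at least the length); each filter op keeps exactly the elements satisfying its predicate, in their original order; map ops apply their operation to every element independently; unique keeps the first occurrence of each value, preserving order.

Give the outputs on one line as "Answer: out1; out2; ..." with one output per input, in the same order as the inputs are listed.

Execution, op by op:
  [20, 12, -47, 4, -13, -4, 25, -1] -> [-47, -13, 25, -1] -> [-1, 25, -13, -47] -> [25, -1, -13, -47]
  [25, 2, 16] -> [25] -> [25] -> [25]
  [-9, 3, -44, -27] -> [-9, 3, -27] -> [-27, 3, -9] -> [3, -9, -27]
  [-32, -21, 16, -1, -23, 30, -34] -> [-21, -1, -23] -> [-23, -1, -21] -> [-1, -21, -23]

[25, -1, -13, -47]; [25]; [3, -9, -27]; [-1, -21, -23]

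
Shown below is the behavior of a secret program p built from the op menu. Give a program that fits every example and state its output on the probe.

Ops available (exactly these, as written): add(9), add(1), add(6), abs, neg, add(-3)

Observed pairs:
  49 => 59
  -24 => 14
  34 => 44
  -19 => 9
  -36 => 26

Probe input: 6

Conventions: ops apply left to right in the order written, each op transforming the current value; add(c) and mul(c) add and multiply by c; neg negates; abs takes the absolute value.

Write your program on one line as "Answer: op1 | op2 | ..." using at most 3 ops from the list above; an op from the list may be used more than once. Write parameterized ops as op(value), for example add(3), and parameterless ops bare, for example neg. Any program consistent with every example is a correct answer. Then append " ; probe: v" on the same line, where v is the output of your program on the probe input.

add(9) | add(1) | abs ; probe: 16

Check, running the answer program on each example:
  49 -> 58 -> 59 -> 59
  -24 -> -15 -> -14 -> 14
  34 -> 43 -> 44 -> 44
  -19 -> -10 -> -9 -> 9
  -36 -> -27 -> -26 -> 26
  probe: 6 -> 15 -> 16 -> 16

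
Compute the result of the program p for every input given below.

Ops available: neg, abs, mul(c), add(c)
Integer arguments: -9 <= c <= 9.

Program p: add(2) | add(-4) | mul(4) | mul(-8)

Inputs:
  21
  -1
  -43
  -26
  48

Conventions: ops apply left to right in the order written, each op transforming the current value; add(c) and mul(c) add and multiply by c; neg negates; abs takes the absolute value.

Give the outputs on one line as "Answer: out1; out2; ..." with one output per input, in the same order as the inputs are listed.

-608; 96; 1440; 896; -1472

Execution, op by op:
  21 -> 23 -> 19 -> 76 -> -608
  -1 -> 1 -> -3 -> -12 -> 96
  -43 -> -41 -> -45 -> -180 -> 1440
  -26 -> -24 -> -28 -> -112 -> 896
  48 -> 50 -> 46 -> 184 -> -1472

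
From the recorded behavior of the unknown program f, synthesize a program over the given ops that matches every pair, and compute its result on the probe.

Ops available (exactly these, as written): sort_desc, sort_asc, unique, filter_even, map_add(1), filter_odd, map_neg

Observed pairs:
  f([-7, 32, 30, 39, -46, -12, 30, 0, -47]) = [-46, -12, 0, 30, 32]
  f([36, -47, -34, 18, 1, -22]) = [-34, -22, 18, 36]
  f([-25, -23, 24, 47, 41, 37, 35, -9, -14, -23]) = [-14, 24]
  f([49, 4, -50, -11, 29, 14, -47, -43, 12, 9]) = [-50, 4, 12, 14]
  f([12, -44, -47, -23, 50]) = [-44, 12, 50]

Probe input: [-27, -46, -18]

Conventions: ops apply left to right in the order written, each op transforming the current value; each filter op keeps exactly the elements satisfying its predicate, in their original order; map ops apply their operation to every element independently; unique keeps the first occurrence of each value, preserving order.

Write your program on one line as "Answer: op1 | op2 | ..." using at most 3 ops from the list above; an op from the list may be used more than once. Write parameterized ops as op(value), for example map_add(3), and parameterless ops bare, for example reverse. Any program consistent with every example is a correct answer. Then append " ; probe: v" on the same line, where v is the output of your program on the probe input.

filter_even | unique | sort_asc ; probe: [-46, -18]

Check, running the answer program on each example:
  [-7, 32, 30, 39, -46, -12, 30, 0, -47] -> [32, 30, -46, -12, 30, 0] -> [32, 30, -46, -12, 0] -> [-46, -12, 0, 30, 32]
  [36, -47, -34, 18, 1, -22] -> [36, -34, 18, -22] -> [36, -34, 18, -22] -> [-34, -22, 18, 36]
  [-25, -23, 24, 47, 41, 37, 35, -9, -14, -23] -> [24, -14] -> [24, -14] -> [-14, 24]
  [49, 4, -50, -11, 29, 14, -47, -43, 12, 9] -> [4, -50, 14, 12] -> [4, -50, 14, 12] -> [-50, 4, 12, 14]
  [12, -44, -47, -23, 50] -> [12, -44, 50] -> [12, -44, 50] -> [-44, 12, 50]
  probe: [-27, -46, -18] -> [-46, -18] -> [-46, -18] -> [-46, -18]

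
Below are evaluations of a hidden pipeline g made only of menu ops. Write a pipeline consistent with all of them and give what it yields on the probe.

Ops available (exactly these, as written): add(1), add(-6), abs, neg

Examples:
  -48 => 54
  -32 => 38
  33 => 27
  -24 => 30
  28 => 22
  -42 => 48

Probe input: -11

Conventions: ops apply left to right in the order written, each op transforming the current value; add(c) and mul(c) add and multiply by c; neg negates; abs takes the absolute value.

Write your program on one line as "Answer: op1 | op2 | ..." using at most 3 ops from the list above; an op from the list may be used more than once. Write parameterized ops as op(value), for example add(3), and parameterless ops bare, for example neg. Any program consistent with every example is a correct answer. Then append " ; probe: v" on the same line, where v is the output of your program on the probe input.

add(-6) | abs ; probe: 17

Check, running the answer program on each example:
  -48 -> -54 -> 54
  -32 -> -38 -> 38
  33 -> 27 -> 27
  -24 -> -30 -> 30
  28 -> 22 -> 22
  -42 -> -48 -> 48
  probe: -11 -> -17 -> 17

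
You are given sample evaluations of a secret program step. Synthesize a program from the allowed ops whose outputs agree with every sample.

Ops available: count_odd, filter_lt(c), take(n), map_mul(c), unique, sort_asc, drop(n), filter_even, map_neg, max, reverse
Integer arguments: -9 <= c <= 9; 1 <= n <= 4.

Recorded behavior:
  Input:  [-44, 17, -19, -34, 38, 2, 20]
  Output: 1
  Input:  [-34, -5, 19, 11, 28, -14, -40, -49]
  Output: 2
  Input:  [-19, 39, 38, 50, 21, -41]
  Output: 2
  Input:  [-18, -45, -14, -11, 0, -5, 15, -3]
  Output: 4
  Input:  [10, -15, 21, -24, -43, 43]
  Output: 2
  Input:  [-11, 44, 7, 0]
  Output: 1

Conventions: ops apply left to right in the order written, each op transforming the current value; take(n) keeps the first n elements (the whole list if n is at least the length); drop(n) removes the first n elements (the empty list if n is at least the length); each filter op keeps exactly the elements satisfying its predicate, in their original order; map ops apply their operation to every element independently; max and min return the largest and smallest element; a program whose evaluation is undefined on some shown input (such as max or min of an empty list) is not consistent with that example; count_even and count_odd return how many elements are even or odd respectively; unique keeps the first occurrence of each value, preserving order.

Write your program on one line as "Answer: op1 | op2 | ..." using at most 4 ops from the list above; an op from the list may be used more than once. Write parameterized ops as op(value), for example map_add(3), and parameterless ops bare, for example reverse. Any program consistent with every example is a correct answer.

reverse | filter_lt(5) | sort_asc | count_odd

Check, running the answer program on each example:
  [-44, 17, -19, -34, 38, 2, 20] -> [20, 2, 38, -34, -19, 17, -44] -> [2, -34, -19, -44] -> [-44, -34, -19, 2] -> 1
  [-34, -5, 19, 11, 28, -14, -40, -49] -> [-49, -40, -14, 28, 11, 19, -5, -34] -> [-49, -40, -14, -5, -34] -> [-49, -40, -34, -14, -5] -> 2
  [-19, 39, 38, 50, 21, -41] -> [-41, 21, 50, 38, 39, -19] -> [-41, -19] -> [-41, -19] -> 2
  [-18, -45, -14, -11, 0, -5, 15, -3] -> [-3, 15, -5, 0, -11, -14, -45, -18] -> [-3, -5, 0, -11, -14, -45, -18] -> [-45, -18, -14, -11, -5, -3, 0] -> 4
  [10, -15, 21, -24, -43, 43] -> [43, -43, -24, 21, -15, 10] -> [-43, -24, -15] -> [-43, -24, -15] -> 2
  [-11, 44, 7, 0] -> [0, 7, 44, -11] -> [0, -11] -> [-11, 0] -> 1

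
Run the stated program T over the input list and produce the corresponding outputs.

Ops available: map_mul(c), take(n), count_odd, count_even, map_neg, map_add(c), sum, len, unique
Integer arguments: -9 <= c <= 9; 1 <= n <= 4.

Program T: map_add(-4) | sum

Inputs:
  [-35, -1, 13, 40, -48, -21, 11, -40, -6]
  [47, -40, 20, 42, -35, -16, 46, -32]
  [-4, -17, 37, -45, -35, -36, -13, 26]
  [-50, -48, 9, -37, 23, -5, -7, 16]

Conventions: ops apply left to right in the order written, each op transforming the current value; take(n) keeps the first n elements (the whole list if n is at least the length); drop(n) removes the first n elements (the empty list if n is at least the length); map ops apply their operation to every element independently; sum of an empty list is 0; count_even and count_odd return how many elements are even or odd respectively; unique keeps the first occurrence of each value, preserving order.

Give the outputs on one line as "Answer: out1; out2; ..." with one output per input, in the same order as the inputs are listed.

-123; 0; -119; -131

Execution, op by op:
  [-35, -1, 13, 40, -48, -21, 11, -40, -6] -> [-39, -5, 9, 36, -52, -25, 7, -44, -10] -> -123
  [47, -40, 20, 42, -35, -16, 46, -32] -> [43, -44, 16, 38, -39, -20, 42, -36] -> 0
  [-4, -17, 37, -45, -35, -36, -13, 26] -> [-8, -21, 33, -49, -39, -40, -17, 22] -> -119
  [-50, -48, 9, -37, 23, -5, -7, 16] -> [-54, -52, 5, -41, 19, -9, -11, 12] -> -131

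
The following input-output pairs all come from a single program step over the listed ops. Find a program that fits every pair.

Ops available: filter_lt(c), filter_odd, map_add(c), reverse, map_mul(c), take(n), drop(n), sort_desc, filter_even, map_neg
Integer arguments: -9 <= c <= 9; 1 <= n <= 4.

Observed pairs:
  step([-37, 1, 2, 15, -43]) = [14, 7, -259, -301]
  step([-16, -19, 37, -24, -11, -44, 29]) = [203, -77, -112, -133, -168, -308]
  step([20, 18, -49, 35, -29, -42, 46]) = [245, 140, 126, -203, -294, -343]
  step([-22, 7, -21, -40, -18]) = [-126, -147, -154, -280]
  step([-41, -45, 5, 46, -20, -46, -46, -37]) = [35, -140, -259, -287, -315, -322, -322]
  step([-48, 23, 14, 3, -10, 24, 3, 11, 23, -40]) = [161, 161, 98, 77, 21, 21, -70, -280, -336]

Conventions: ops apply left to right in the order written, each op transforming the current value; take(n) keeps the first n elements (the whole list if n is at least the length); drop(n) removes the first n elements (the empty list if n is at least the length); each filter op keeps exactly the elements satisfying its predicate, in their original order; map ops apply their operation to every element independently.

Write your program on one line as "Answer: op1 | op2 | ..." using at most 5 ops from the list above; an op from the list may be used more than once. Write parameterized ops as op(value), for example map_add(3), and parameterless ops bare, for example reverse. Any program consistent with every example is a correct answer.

reverse | sort_desc | drop(1) | map_mul(7)

Check, running the answer program on each example:
  [-37, 1, 2, 15, -43] -> [-43, 15, 2, 1, -37] -> [15, 2, 1, -37, -43] -> [2, 1, -37, -43] -> [14, 7, -259, -301]
  [-16, -19, 37, -24, -11, -44, 29] -> [29, -44, -11, -24, 37, -19, -16] -> [37, 29, -11, -16, -19, -24, -44] -> [29, -11, -16, -19, -24, -44] -> [203, -77, -112, -133, -168, -308]
  [20, 18, -49, 35, -29, -42, 46] -> [46, -42, -29, 35, -49, 18, 20] -> [46, 35, 20, 18, -29, -42, -49] -> [35, 20, 18, -29, -42, -49] -> [245, 140, 126, -203, -294, -343]
  [-22, 7, -21, -40, -18] -> [-18, -40, -21, 7, -22] -> [7, -18, -21, -22, -40] -> [-18, -21, -22, -40] -> [-126, -147, -154, -280]
  [-41, -45, 5, 46, -20, -46, -46, -37] -> [-37, -46, -46, -20, 46, 5, -45, -41] -> [46, 5, -20, -37, -41, -45, -46, -46] -> [5, -20, -37, -41, -45, -46, -46] -> [35, -140, -259, -287, -315, -322, -322]
  [-48, 23, 14, 3, -10, 24, 3, 11, 23, -40] -> [-40, 23, 11, 3, 24, -10, 3, 14, 23, -48] -> [24, 23, 23, 14, 11, 3, 3, -10, -40, -48] -> [23, 23, 14, 11, 3, 3, -10, -40, -48] -> [161, 161, 98, 77, 21, 21, -70, -280, -336]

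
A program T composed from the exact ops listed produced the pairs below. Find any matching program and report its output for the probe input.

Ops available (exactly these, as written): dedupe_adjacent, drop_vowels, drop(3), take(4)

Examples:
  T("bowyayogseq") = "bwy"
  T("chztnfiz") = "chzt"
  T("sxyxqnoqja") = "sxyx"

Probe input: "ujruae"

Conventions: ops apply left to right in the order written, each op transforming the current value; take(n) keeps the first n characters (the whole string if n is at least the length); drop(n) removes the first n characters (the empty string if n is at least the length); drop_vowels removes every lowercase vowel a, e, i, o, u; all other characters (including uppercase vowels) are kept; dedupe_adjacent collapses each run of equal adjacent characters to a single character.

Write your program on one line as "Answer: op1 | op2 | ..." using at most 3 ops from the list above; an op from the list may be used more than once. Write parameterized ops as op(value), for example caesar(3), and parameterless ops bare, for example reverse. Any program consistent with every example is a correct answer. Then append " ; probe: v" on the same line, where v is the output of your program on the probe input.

take(4) | drop_vowels ; probe: "jr"

Check, running the answer program on each example:
  "bowyayogseq" -> "bowy" -> "bwy"
  "chztnfiz" -> "chzt" -> "chzt"
  "sxyxqnoqja" -> "sxyx" -> "sxyx"
  probe: "ujruae" -> "ujru" -> "jr"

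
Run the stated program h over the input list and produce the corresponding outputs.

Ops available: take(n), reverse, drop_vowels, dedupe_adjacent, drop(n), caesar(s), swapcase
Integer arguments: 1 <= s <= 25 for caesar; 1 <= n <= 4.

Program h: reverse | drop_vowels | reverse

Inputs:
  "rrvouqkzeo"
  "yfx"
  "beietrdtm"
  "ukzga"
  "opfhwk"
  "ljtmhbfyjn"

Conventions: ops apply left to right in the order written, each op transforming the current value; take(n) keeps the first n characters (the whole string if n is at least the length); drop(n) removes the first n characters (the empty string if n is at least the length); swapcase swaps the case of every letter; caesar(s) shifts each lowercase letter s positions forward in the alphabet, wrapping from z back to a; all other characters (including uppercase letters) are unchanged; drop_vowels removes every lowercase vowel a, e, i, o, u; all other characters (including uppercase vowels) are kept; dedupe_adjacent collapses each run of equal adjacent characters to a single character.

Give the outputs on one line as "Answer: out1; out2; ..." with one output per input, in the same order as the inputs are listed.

Execution, op by op:
  "rrvouqkzeo" -> "oezkquovrr" -> "zkqvrr" -> "rrvqkz"
  "yfx" -> "xfy" -> "xfy" -> "yfx"
  "beietrdtm" -> "mtdrteieb" -> "mtdrtb" -> "btrdtm"
  "ukzga" -> "agzku" -> "gzk" -> "kzg"
  "opfhwk" -> "kwhfpo" -> "kwhfp" -> "pfhwk"
  "ljtmhbfyjn" -> "njyfbhmtjl" -> "njyfbhmtjl" -> "ljtmhbfyjn"

"rrvqkz"; "yfx"; "btrdtm"; "kzg"; "pfhwk"; "ljtmhbfyjn"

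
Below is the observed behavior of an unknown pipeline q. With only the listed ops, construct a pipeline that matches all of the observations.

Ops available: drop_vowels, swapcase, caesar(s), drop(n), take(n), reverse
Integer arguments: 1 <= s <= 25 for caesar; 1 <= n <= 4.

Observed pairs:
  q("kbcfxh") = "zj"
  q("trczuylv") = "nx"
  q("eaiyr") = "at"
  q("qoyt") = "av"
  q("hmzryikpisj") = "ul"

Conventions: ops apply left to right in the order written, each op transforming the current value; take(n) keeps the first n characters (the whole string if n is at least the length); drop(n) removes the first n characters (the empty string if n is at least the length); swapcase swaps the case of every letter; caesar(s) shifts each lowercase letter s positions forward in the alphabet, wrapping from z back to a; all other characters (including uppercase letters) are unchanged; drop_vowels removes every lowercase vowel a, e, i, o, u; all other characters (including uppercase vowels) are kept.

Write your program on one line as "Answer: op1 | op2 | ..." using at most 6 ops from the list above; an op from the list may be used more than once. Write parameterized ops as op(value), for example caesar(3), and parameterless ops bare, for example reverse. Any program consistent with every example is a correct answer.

reverse | swapcase | take(2) | reverse | swapcase | caesar(2)

Check, running the answer program on each example:
  "kbcfxh" -> "hxfcbk" -> "HXFCBK" -> "HX" -> "XH" -> "xh" -> "zj"
  "trczuylv" -> "vlyuzcrt" -> "VLYUZCRT" -> "VL" -> "LV" -> "lv" -> "nx"
  "eaiyr" -> "ryiae" -> "RYIAE" -> "RY" -> "YR" -> "yr" -> "at"
  "qoyt" -> "tyoq" -> "TYOQ" -> "TY" -> "YT" -> "yt" -> "av"
  "hmzryikpisj" -> "jsipkiyrzmh" -> "JSIPKIYRZMH" -> "JS" -> "SJ" -> "sj" -> "ul"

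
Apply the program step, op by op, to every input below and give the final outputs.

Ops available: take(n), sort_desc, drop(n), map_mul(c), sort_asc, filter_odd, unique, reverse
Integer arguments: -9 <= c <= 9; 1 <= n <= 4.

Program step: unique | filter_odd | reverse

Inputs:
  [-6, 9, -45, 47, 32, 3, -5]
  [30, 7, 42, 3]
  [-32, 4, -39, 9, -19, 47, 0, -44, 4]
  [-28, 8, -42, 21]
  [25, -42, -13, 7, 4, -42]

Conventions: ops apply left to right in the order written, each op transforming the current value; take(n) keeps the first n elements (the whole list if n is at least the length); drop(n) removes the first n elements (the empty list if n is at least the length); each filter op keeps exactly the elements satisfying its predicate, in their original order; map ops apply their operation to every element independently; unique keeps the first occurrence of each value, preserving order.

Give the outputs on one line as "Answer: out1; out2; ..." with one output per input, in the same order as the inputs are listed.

Execution, op by op:
  [-6, 9, -45, 47, 32, 3, -5] -> [-6, 9, -45, 47, 32, 3, -5] -> [9, -45, 47, 3, -5] -> [-5, 3, 47, -45, 9]
  [30, 7, 42, 3] -> [30, 7, 42, 3] -> [7, 3] -> [3, 7]
  [-32, 4, -39, 9, -19, 47, 0, -44, 4] -> [-32, 4, -39, 9, -19, 47, 0, -44] -> [-39, 9, -19, 47] -> [47, -19, 9, -39]
  [-28, 8, -42, 21] -> [-28, 8, -42, 21] -> [21] -> [21]
  [25, -42, -13, 7, 4, -42] -> [25, -42, -13, 7, 4] -> [25, -13, 7] -> [7, -13, 25]

[-5, 3, 47, -45, 9]; [3, 7]; [47, -19, 9, -39]; [21]; [7, -13, 25]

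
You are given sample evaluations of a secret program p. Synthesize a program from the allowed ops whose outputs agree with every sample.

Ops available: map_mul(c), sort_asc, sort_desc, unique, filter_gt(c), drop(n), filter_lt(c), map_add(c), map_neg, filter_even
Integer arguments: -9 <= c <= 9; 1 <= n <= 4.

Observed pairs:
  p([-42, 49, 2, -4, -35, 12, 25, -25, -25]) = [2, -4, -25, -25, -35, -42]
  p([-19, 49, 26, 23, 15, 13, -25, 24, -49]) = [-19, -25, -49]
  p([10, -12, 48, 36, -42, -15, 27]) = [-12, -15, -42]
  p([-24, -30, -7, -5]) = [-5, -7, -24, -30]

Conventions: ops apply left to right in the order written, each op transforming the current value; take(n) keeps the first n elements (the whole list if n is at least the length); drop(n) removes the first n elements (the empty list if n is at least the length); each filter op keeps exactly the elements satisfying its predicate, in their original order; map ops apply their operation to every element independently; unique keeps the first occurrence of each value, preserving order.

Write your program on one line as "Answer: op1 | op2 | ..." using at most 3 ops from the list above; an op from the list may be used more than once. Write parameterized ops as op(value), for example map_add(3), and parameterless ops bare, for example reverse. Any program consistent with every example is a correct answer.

filter_lt(7) | sort_desc

Check, running the answer program on each example:
  [-42, 49, 2, -4, -35, 12, 25, -25, -25] -> [-42, 2, -4, -35, -25, -25] -> [2, -4, -25, -25, -35, -42]
  [-19, 49, 26, 23, 15, 13, -25, 24, -49] -> [-19, -25, -49] -> [-19, -25, -49]
  [10, -12, 48, 36, -42, -15, 27] -> [-12, -42, -15] -> [-12, -15, -42]
  [-24, -30, -7, -5] -> [-24, -30, -7, -5] -> [-5, -7, -24, -30]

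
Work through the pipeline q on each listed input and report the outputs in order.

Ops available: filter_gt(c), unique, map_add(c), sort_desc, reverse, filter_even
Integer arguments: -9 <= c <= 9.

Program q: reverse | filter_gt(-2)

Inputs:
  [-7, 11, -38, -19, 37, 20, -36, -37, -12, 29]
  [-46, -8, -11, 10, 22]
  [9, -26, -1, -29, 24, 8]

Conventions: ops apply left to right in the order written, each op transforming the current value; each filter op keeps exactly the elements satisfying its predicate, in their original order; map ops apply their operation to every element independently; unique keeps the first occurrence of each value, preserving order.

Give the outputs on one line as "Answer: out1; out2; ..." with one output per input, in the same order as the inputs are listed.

[29, 20, 37, 11]; [22, 10]; [8, 24, -1, 9]

Execution, op by op:
  [-7, 11, -38, -19, 37, 20, -36, -37, -12, 29] -> [29, -12, -37, -36, 20, 37, -19, -38, 11, -7] -> [29, 20, 37, 11]
  [-46, -8, -11, 10, 22] -> [22, 10, -11, -8, -46] -> [22, 10]
  [9, -26, -1, -29, 24, 8] -> [8, 24, -29, -1, -26, 9] -> [8, 24, -1, 9]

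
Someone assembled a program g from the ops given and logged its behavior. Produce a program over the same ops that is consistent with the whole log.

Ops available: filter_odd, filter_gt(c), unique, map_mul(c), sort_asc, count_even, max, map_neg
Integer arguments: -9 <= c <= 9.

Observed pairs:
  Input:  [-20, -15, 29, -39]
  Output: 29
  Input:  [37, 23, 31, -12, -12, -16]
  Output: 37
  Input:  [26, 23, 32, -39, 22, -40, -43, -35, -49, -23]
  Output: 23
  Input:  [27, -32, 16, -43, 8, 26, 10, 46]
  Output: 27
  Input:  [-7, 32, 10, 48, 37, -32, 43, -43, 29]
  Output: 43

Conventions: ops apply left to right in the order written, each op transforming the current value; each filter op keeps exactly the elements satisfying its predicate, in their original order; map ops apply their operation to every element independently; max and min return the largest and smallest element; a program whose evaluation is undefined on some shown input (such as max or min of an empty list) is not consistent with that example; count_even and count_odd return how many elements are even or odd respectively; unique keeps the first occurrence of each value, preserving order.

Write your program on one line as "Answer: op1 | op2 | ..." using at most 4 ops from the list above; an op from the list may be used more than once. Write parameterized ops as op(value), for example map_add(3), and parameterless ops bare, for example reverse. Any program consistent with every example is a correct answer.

filter_gt(-7) | filter_odd | max

Check, running the answer program on each example:
  [-20, -15, 29, -39] -> [29] -> [29] -> 29
  [37, 23, 31, -12, -12, -16] -> [37, 23, 31] -> [37, 23, 31] -> 37
  [26, 23, 32, -39, 22, -40, -43, -35, -49, -23] -> [26, 23, 32, 22] -> [23] -> 23
  [27, -32, 16, -43, 8, 26, 10, 46] -> [27, 16, 8, 26, 10, 46] -> [27] -> 27
  [-7, 32, 10, 48, 37, -32, 43, -43, 29] -> [32, 10, 48, 37, 43, 29] -> [37, 43, 29] -> 43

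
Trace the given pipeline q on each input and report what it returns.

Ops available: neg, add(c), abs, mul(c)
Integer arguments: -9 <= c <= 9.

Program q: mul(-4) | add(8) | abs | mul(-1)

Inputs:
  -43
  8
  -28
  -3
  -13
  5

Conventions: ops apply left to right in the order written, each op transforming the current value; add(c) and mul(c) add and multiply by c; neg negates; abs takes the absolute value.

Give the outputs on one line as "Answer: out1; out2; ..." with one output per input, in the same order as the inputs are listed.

Execution, op by op:
  -43 -> 172 -> 180 -> 180 -> -180
  8 -> -32 -> -24 -> 24 -> -24
  -28 -> 112 -> 120 -> 120 -> -120
  -3 -> 12 -> 20 -> 20 -> -20
  -13 -> 52 -> 60 -> 60 -> -60
  5 -> -20 -> -12 -> 12 -> -12

-180; -24; -120; -20; -60; -12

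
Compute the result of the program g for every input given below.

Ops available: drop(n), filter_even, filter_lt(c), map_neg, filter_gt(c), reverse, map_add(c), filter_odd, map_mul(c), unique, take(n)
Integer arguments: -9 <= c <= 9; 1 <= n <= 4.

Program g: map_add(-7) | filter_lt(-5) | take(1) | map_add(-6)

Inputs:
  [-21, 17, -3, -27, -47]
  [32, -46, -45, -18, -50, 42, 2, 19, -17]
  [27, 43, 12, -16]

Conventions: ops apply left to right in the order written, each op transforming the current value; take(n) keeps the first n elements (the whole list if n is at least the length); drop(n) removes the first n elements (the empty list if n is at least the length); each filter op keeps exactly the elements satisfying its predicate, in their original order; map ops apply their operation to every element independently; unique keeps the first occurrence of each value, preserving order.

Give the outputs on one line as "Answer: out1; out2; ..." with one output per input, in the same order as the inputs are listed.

[-34]; [-59]; [-29]

Execution, op by op:
  [-21, 17, -3, -27, -47] -> [-28, 10, -10, -34, -54] -> [-28, -10, -34, -54] -> [-28] -> [-34]
  [32, -46, -45, -18, -50, 42, 2, 19, -17] -> [25, -53, -52, -25, -57, 35, -5, 12, -24] -> [-53, -52, -25, -57, -24] -> [-53] -> [-59]
  [27, 43, 12, -16] -> [20, 36, 5, -23] -> [-23] -> [-23] -> [-29]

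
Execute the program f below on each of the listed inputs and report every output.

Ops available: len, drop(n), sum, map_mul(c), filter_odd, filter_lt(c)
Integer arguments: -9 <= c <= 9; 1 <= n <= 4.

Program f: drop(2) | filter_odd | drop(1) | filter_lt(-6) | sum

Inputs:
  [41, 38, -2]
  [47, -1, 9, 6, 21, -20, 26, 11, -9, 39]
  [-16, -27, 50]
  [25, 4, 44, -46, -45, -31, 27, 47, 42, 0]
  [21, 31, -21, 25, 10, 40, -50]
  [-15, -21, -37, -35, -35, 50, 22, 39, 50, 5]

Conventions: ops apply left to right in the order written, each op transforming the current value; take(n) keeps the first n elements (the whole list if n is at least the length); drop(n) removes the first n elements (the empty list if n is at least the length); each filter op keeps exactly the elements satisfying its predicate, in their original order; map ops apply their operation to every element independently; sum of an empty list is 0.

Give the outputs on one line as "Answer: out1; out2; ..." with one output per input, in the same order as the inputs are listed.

Execution, op by op:
  [41, 38, -2] -> [-2] -> [] -> [] -> [] -> 0
  [47, -1, 9, 6, 21, -20, 26, 11, -9, 39] -> [9, 6, 21, -20, 26, 11, -9, 39] -> [9, 21, 11, -9, 39] -> [21, 11, -9, 39] -> [-9] -> -9
  [-16, -27, 50] -> [50] -> [] -> [] -> [] -> 0
  [25, 4, 44, -46, -45, -31, 27, 47, 42, 0] -> [44, -46, -45, -31, 27, 47, 42, 0] -> [-45, -31, 27, 47] -> [-31, 27, 47] -> [-31] -> -31
  [21, 31, -21, 25, 10, 40, -50] -> [-21, 25, 10, 40, -50] -> [-21, 25] -> [25] -> [] -> 0
  [-15, -21, -37, -35, -35, 50, 22, 39, 50, 5] -> [-37, -35, -35, 50, 22, 39, 50, 5] -> [-37, -35, -35, 39, 5] -> [-35, -35, 39, 5] -> [-35, -35] -> -70

0; -9; 0; -31; 0; -70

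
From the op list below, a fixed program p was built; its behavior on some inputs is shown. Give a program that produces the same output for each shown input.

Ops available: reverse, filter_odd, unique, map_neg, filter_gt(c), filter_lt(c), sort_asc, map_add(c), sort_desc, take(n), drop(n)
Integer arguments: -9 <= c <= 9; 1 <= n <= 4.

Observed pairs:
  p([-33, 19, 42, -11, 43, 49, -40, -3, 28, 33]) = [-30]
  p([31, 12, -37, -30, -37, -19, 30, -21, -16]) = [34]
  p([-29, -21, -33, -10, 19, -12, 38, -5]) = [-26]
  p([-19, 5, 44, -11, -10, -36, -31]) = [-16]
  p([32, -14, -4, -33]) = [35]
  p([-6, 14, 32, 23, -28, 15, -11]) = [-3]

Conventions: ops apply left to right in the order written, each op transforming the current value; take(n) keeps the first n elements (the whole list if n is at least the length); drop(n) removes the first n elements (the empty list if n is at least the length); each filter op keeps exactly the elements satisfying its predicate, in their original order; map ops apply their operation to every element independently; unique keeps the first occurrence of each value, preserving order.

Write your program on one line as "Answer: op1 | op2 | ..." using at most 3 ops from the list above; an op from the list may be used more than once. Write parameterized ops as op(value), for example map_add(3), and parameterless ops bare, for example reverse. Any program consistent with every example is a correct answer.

unique | map_add(3) | take(1)

Check, running the answer program on each example:
  [-33, 19, 42, -11, 43, 49, -40, -3, 28, 33] -> [-33, 19, 42, -11, 43, 49, -40, -3, 28, 33] -> [-30, 22, 45, -8, 46, 52, -37, 0, 31, 36] -> [-30]
  [31, 12, -37, -30, -37, -19, 30, -21, -16] -> [31, 12, -37, -30, -19, 30, -21, -16] -> [34, 15, -34, -27, -16, 33, -18, -13] -> [34]
  [-29, -21, -33, -10, 19, -12, 38, -5] -> [-29, -21, -33, -10, 19, -12, 38, -5] -> [-26, -18, -30, -7, 22, -9, 41, -2] -> [-26]
  [-19, 5, 44, -11, -10, -36, -31] -> [-19, 5, 44, -11, -10, -36, -31] -> [-16, 8, 47, -8, -7, -33, -28] -> [-16]
  [32, -14, -4, -33] -> [32, -14, -4, -33] -> [35, -11, -1, -30] -> [35]
  [-6, 14, 32, 23, -28, 15, -11] -> [-6, 14, 32, 23, -28, 15, -11] -> [-3, 17, 35, 26, -25, 18, -8] -> [-3]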